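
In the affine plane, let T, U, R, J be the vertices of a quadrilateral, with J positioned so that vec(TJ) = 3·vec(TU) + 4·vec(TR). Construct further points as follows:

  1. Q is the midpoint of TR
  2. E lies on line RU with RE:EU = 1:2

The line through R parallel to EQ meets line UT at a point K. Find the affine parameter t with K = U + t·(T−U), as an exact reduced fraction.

t = 3

Set T = (0, 0), U = (1, 0), R = (0, 1), J = (3, 4); any affine frame gives the same invariant.
1. Q is the midpoint of TR ⇒ Q = (0, 1/2)
2. E lies on line RU with RE:EU = 1:2 ⇒ E = (1/3, 2/3)
through R parallel to EQ: direction (-1/3, -1/6); meets UT at K = (-2, 0)
K = U + t·(T−U) with t = 3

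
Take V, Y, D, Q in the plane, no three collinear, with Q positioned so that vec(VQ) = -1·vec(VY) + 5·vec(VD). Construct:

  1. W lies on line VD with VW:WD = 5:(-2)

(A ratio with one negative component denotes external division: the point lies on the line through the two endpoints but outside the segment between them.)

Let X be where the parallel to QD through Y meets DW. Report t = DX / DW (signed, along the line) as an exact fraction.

t = 9/2

Assign V = (0, 0), Y = (1, 0), D = (0, 1), Q = (-1, 5) — the answer is frame-independent, so this choice is without loss of generality.
1. W lies on line VD with VW:WD = 5:(-2) ⇒ W = (0, 5/3)
through Y parallel to QD: direction (1, -4); meets DW at X = (0, 4)
X = D + t·(W−D) with t = 9/2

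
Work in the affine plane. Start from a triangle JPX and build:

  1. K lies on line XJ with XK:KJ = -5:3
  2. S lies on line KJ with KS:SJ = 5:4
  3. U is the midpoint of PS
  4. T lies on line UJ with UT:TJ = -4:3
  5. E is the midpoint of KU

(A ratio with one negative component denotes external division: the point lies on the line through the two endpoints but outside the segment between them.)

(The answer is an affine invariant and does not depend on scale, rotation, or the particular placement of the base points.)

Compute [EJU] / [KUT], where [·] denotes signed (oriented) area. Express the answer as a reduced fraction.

[EJU]:[KUT] = -1/8

Assign J = (0, 0), P = (1, 0), X = (0, 1) — the answer is frame-independent, so this choice is without loss of generality.
1. K lies on line XJ with XK:KJ = -5:3 ⇒ K = (0, -3/2)
2. S lies on line KJ with KS:SJ = 5:4 ⇒ S = (0, -2/3)
3. U is the midpoint of PS ⇒ U = (1/2, -1/3)
4. T lies on line UJ with UT:TJ = -4:3 ⇒ T = (-3/2, 1)
5. E is the midpoint of KU ⇒ E = (1/4, -11/12)
2·[EJU] = -3/8, 2·[KUT] = 3
[EJU]:[KUT] = -3/8:3 = -1/8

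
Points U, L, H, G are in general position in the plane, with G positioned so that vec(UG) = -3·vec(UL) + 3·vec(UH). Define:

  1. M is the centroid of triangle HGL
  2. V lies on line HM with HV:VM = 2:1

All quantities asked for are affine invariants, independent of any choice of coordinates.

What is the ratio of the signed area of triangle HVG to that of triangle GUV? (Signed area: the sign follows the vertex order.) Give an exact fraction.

Work in coordinates with U = (0, 0), L = (1, 0), H = (0, 1), G = (-3, 3).
1. M is the centroid of triangle HGL ⇒ M = (-2/3, 4/3)
2. V lies on line HM with HV:VM = 2:1 ⇒ V = (-4/9, 11/9)
2·[HVG] = -2/9, 2·[GUV] = 7/3
[HVG]:[GUV] = -2/9:7/3 = -2/21

[HVG]:[GUV] = -2/21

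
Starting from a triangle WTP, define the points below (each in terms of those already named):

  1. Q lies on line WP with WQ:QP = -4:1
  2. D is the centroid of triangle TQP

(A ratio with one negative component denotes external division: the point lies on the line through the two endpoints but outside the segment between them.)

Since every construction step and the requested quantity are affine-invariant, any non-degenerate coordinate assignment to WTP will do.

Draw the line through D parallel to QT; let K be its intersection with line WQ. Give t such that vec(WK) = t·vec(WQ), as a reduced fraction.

Assign W = (0, 0), T = (1, 0), P = (0, 1) — the answer is frame-independent, so this choice is without loss of generality.
1. Q lies on line WP with WQ:QP = -4:1 ⇒ Q = (0, 4/3)
2. D is the centroid of triangle TQP ⇒ D = (1/3, 7/9)
through D parallel to QT: direction (1, -4/3); meets WQ at K = (0, 11/9)
K = W + t·(Q−W) with t = 11/12

t = 11/12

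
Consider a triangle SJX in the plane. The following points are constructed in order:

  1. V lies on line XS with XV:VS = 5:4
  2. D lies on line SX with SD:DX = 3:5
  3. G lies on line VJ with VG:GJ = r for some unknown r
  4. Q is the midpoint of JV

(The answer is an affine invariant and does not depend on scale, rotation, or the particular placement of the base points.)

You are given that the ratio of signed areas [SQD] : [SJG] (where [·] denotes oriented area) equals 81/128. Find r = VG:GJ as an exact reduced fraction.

Work in coordinates with S = (0, 0), J = (1, 0), X = (0, 1).
1. V lies on line XS with XV:VS = 5:4 ⇒ V = (0, 4/9)
2. D lies on line SX with SD:DX = 3:5 ⇒ D = (0, 3/8)
3. With VG:GJ = r, write λ = r/(r+1) so G = V + λ·(J−V); G is affine-linear in λ
4. Q is the midpoint of JV ⇒ Q = (1/2, 2/9)
Every point depending on G is an affine combination of G and λ-independent points, so each such coordinate is linear in λ; the λ² term in each signed area is a multiple of (J−V)×(J−V) = 0, so 2·[SQD] and 2·[SJG] are each linear in λ. Evaluating at λ=0 and λ=1:
  2·[SQD] = 3/16,   2·[SJG] = -4/9·λ + 4/9
So [SQD]:[SJG] = (3/16) / (-4/9·λ + 4/9). Setting this equal to 81/128:
  3/16 = 81/128·(-4/9·λ + 4/9)  ⇒  λ = 1/3
Then r = λ/(1−λ) = (1/3)/(2/3) = 1/2. Check: with r = 1/2, G = (1/3, 8/27) and [SQD]:[SJG] = 81/128 as required.

r = 1/2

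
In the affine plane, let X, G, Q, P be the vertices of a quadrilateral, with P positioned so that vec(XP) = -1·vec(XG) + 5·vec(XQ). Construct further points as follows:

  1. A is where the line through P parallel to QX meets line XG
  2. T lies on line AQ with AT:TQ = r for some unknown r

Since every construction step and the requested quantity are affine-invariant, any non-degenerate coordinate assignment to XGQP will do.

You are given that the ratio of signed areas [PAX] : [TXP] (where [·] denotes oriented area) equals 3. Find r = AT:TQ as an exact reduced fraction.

r = 5/4

Work in coordinates with X = (0, 0), G = (1, 0), Q = (0, 1), P = (-1, 5).
1. A is where the line through P parallel to QX meets line XG ⇒ A = (-1, 0)
2. With AT:TQ = r, write λ = r/(r+1) so T = A + λ·(Q−A); T is affine-linear in λ
Every point depending on T is an affine combination of T and λ-independent points, so each such coordinate is linear in λ; the λ² term in each signed area is a multiple of (Q−A)×(Q−A) = 0, so 2·[PAX] and 2·[TXP] are each linear in λ. Evaluating at λ=0 and λ=1:
  2·[PAX] = 5,   2·[TXP] = -6·λ + 5
So [PAX]:[TXP] = (5) / (-6·λ + 5). Setting this equal to 3:
  5 = 3·(-6·λ + 5)  ⇒  λ = 5/9
Then r = λ/(1−λ) = (5/9)/(4/9) = 5/4. Check: with r = 5/4, T = (-4/9, 5/9) and [PAX]:[TXP] = 3 as required.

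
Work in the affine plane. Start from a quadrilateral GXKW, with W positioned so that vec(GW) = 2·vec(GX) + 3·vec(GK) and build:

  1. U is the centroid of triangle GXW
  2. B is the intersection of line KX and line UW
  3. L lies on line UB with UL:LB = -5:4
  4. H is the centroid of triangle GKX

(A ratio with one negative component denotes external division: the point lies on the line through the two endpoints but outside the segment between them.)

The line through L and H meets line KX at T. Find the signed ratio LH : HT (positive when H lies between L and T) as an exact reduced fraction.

Set G = (0, 0), X = (1, 0), K = (0, 1), W = (2, 3); any affine frame gives the same invariant.
1. U is the centroid of triangle GXW ⇒ U = (1, 1)
2. B is the intersection of line KX and line UW ⇒ B = (2/3, 1/3)
3. L lies on line UB with UL:LB = -5:4 ⇒ L = (-2/3, -7/3)
4. H is the centroid of triangle GKX ⇒ H = (1/3, 1/3)
line LH meets KX at T = (14/33, 19/33)
H = L + t·(T−L) with t = 11/12, so LH:HT = 11/12:1/12

LH:HT = 11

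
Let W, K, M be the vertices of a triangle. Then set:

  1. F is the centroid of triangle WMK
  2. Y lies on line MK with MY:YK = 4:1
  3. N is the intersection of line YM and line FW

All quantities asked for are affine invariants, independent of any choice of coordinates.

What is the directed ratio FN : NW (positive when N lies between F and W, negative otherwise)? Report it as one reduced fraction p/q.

FN:NW = -1/3

Set W = (0, 0), K = (1, 0), M = (0, 1); any affine frame gives the same invariant.
1. F is the centroid of triangle WMK ⇒ F = (1/3, 1/3)
2. Y lies on line MK with MY:YK = 4:1 ⇒ Y = (4/5, 1/5)
3. N is the intersection of line YM and line FW ⇒ N = (1/2, 1/2)
N = F + t·(W−F) with t = -1/2, so FN:NW = t:(1−t) = -1/2:3/2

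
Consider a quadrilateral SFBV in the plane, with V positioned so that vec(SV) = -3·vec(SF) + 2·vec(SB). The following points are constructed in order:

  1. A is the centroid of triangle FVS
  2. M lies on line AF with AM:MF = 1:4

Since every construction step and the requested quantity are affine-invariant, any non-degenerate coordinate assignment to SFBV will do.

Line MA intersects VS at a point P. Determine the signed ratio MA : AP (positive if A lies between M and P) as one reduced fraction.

Work in coordinates with S = (0, 0), F = (1, 0), B = (0, 1), V = (-3, 2).
1. A is the centroid of triangle FVS ⇒ A = (-2/3, 2/3)
2. M lies on line AF with AM:MF = 1:4 ⇒ M = (-1/3, 8/15)
line MA meets VS at P = (-3/2, 1)
A = M + t·(P−M) with t = 2/7, so MA:AP = 2/7:5/7

MA:AP = 2/5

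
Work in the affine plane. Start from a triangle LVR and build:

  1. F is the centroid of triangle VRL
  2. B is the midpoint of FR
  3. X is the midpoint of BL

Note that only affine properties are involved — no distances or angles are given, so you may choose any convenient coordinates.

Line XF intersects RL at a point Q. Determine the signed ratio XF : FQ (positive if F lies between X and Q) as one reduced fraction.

XF:FQ = -3/4

Choose coordinates L = (0, 0), V = (1, 0), R = (0, 1).
1. F is the centroid of triangle VRL ⇒ F = (1/3, 1/3)
2. B is the midpoint of FR ⇒ B = (1/6, 2/3)
3. X is the midpoint of BL ⇒ X = (1/12, 1/3)
line XF meets RL at Q = (0, 1/3)
F = X + t·(Q−X) with t = -3, so XF:FQ = -3:4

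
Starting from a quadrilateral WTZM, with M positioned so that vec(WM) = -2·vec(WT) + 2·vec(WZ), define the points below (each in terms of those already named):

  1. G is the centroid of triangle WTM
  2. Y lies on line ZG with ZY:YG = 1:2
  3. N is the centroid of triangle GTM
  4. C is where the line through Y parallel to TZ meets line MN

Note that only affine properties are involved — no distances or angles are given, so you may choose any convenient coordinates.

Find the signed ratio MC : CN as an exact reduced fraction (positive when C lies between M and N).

Work in coordinates with W = (0, 0), T = (1, 0), Z = (0, 1), M = (-2, 2).
1. G is the centroid of triangle WTM ⇒ G = (-1/3, 2/3)
2. Y lies on line ZG with ZY:YG = 1:2 ⇒ Y = (-1/9, 8/9)
3. N is the centroid of triangle GTM ⇒ N = (-4/9, 8/9)
4. C is where the line through Y parallel to TZ meets line MN ⇒ C = (13/18, 1/18)
C = M + t·(N−M) with t = 7/4, so MC:CN = t:(1−t) = 7/4:-3/4

MC:CN = -7/3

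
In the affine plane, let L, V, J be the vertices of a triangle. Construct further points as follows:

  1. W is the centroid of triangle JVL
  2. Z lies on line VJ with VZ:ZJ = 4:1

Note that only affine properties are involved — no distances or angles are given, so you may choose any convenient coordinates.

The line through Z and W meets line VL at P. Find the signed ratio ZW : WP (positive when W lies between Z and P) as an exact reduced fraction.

ZW:WP = 7/5

Work in coordinates with L = (0, 0), V = (1, 0), J = (0, 1).
1. W is the centroid of triangle JVL ⇒ W = (1/3, 1/3)
2. Z lies on line VJ with VZ:ZJ = 4:1 ⇒ Z = (1/5, 4/5)
line ZW meets VL at P = (3/7, 0)
W = Z + t·(P−Z) with t = 7/12, so ZW:WP = 7/12:5/12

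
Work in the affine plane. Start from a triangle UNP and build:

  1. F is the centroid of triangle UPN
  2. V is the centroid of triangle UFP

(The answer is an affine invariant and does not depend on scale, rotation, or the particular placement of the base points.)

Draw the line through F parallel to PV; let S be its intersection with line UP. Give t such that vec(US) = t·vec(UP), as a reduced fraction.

Work in coordinates with U = (0, 0), N = (1, 0), P = (0, 1).
1. F is the centroid of triangle UPN ⇒ F = (1/3, 1/3)
2. V is the centroid of triangle UFP ⇒ V = (1/9, 4/9)
through F parallel to PV: direction (1/9, -5/9); meets UP at S = (0, 2)
S = U + t·(P−U) with t = 2

t = 2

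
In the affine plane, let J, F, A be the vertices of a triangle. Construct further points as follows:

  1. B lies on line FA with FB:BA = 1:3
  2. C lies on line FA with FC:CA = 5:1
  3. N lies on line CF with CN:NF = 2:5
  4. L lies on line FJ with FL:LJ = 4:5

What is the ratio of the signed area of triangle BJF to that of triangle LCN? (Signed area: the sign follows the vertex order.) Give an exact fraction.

[BJF]:[LCN] = -189/80

Choose coordinates J = (0, 0), F = (1, 0), A = (0, 1).
1. B lies on line FA with FB:BA = 1:3 ⇒ B = (3/4, 1/4)
2. C lies on line FA with FC:CA = 5:1 ⇒ C = (1/6, 5/6)
3. N lies on line CF with CN:NF = 2:5 ⇒ N = (17/42, 25/42)
4. L lies on line FJ with FL:LJ = 4:5 ⇒ L = (5/9, 0)
2·[BJF] = 1/4, 2·[LCN] = -20/189
[BJF]:[LCN] = 1/4:-20/189 = -189/80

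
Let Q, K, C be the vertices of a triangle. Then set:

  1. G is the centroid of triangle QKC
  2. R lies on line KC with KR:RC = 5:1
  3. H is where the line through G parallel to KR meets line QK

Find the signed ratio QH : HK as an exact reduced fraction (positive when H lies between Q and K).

Work in coordinates with Q = (0, 0), K = (1, 0), C = (0, 1).
1. G is the centroid of triangle QKC ⇒ G = (1/3, 1/3)
2. R lies on line KC with KR:RC = 5:1 ⇒ R = (1/6, 5/6)
3. H is where the line through G parallel to KR meets line QK ⇒ H = (2/3, 0)
H = Q + t·(K−Q) with t = 2/3, so QH:HK = t:(1−t) = 2/3:1/3

QH:HK = 2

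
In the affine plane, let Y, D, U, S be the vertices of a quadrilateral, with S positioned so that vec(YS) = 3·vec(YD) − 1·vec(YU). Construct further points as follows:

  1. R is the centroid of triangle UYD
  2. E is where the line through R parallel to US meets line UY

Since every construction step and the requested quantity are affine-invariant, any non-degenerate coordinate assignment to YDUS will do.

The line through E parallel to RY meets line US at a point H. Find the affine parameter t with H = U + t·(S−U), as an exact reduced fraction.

t = 4/45

Work in coordinates with Y = (0, 0), D = (1, 0), U = (0, 1), S = (3, -1).
1. R is the centroid of triangle UYD ⇒ R = (1/3, 1/3)
2. E is where the line through R parallel to US meets line UY ⇒ E = (0, 5/9)
through E parallel to RY: direction (-1/3, -1/3); meets US at H = (4/15, 37/45)
H = U + t·(S−U) with t = 4/45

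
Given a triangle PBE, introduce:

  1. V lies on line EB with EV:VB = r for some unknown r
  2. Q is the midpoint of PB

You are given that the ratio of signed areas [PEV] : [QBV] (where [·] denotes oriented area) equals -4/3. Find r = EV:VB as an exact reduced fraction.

Choose coordinates P = (0, 0), B = (1, 0), E = (0, 1).
1. With EV:VB = r, write λ = r/(r+1) so V = E + λ·(B−E); V is affine-linear in λ
2. Q is the midpoint of PB ⇒ Q = (1/2, 0)
Every point depending on V is an affine combination of V and λ-independent points, so each such coordinate is linear in λ; the λ² term in each signed area is a multiple of (B−E)×(B−E) = 0, so 2·[PEV] and 2·[QBV] are each linear in λ. Evaluating at λ=0 and λ=1:
  2·[PEV] = −λ,   2·[QBV] = -1/2·λ + 1/2
So [PEV]:[QBV] = (−λ) / (-1/2·λ + 1/2). Setting this equal to -4/3:
  −λ = -4/3·(-1/2·λ + 1/2)  ⇒  λ = 2/5
Then r = λ/(1−λ) = (2/5)/(3/5) = 2/3. Check: with r = 2/3, V = (2/5, 3/5) and [PEV]:[QBV] = -4/3 as required.

r = 2/3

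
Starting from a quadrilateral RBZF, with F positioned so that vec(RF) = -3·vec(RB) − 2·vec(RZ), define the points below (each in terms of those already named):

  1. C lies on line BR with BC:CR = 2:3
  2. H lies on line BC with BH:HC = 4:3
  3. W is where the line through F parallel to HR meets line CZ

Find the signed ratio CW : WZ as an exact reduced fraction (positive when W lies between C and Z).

CW:WZ = -2/3

Assign R = (0, 0), B = (1, 0), Z = (0, 1), F = (-3, -2) — the answer is frame-independent, so this choice is without loss of generality.
1. C lies on line BR with BC:CR = 2:3 ⇒ C = (3/5, 0)
2. H lies on line BC with BH:HC = 4:3 ⇒ H = (27/35, 0)
3. W is where the line through F parallel to HR meets line CZ ⇒ W = (9/5, -2)
W = C + t·(Z−C) with t = -2, so CW:WZ = t:(1−t) = -2:3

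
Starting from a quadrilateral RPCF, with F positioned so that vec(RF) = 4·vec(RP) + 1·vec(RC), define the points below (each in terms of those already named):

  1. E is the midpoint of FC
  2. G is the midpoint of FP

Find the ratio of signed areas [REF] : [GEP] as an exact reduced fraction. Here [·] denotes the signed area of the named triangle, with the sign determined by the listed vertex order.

Choose coordinates R = (0, 0), P = (1, 0), C = (0, 1), F = (4, 1).
1. E is the midpoint of FC ⇒ E = (2, 1)
2. G is the midpoint of FP ⇒ G = (5/2, 1/2)
2·[REF] = -2, 2·[GEP] = 1
[REF]:[GEP] = -2:1 = -2

[REF]:[GEP] = -2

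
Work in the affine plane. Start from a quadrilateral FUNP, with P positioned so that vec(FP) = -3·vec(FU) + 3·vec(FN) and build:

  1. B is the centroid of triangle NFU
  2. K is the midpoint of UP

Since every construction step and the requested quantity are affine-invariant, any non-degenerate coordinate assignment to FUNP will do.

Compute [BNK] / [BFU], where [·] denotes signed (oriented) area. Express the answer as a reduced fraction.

[BNK]:[BFU] = 3/2

Assign F = (0, 0), U = (1, 0), N = (0, 1), P = (-3, 3) — the answer is frame-independent, so this choice is without loss of generality.
1. B is the centroid of triangle NFU ⇒ B = (1/3, 1/3)
2. K is the midpoint of UP ⇒ K = (-1, 3/2)
2·[BNK] = 1/2, 2·[BFU] = 1/3
[BNK]:[BFU] = 1/2:1/3 = 3/2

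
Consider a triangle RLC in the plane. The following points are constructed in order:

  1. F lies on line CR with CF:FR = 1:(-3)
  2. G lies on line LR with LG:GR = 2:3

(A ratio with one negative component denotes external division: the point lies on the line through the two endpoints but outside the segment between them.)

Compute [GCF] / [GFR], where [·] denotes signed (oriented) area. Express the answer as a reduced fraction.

[GCF]:[GFR] = -1/3

Set R = (0, 0), L = (1, 0), C = (0, 1); any affine frame gives the same invariant.
1. F lies on line CR with CF:FR = 1:(-3) ⇒ F = (0, 3/2)
2. G lies on line LR with LG:GR = 2:3 ⇒ G = (3/5, 0)
2·[GCF] = -3/10, 2·[GFR] = 9/10
[GCF]:[GFR] = -3/10:9/10 = -1/3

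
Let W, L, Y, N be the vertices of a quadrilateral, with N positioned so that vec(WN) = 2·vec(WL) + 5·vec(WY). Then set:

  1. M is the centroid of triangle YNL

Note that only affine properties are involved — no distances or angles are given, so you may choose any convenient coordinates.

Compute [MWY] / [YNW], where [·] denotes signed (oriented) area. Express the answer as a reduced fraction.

Set W = (0, 0), L = (1, 0), Y = (0, 1), N = (2, 5); any affine frame gives the same invariant.
1. M is the centroid of triangle YNL ⇒ M = (1, 2)
2·[MWY] = -1, 2·[YNW] = -2
[MWY]:[YNW] = -1:-2 = 1/2

[MWY]:[YNW] = 1/2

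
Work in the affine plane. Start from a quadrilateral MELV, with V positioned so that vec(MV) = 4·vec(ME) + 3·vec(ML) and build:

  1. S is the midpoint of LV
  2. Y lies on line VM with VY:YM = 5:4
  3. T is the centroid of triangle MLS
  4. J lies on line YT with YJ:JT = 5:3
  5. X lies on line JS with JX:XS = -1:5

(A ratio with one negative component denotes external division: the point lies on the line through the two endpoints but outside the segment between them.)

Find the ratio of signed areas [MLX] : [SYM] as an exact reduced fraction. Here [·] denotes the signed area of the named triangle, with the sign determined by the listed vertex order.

Work in coordinates with M = (0, 0), E = (1, 0), L = (0, 1), V = (4, 3).
1. S is the midpoint of LV ⇒ S = (2, 2)
2. Y lies on line VM with VY:YM = 5:4 ⇒ Y = (16/9, 4/3)
3. T is the centroid of triangle MLS ⇒ T = (2/3, 1)
4. J lies on line YT with YJ:JT = 5:3 ⇒ J = (13/12, 9/8)
5. X lies on line JS with JX:XS = -1:5 ⇒ X = (41/48, 29/32)
2·[MLX] = -41/48, 2·[SYM] = -8/9
[MLX]:[SYM] = -41/48:-8/9 = 123/128

[MLX]:[SYM] = 123/128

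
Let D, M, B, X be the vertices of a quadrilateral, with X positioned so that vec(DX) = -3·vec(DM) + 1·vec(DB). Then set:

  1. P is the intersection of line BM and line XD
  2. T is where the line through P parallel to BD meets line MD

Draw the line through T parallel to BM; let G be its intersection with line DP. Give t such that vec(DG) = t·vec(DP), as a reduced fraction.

Assign D = (0, 0), M = (1, 0), B = (0, 1), X = (-3, 1) — the answer is frame-independent, so this choice is without loss of generality.
1. P is the intersection of line BM and line XD ⇒ P = (3/2, -1/2)
2. T is where the line through P parallel to BD meets line MD ⇒ T = (3/2, 0)
through T parallel to BM: direction (1, -1); meets DP at G = (9/4, -3/4)
G = D + t·(P−D) with t = 3/2

t = 3/2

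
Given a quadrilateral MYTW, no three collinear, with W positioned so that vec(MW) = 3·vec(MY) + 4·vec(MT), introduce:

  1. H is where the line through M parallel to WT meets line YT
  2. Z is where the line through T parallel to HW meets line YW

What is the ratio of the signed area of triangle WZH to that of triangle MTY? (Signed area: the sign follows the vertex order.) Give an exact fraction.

[WZH]:[MTY] = -3

Set M = (0, 0), Y = (1, 0), T = (0, 1), W = (3, 4); any affine frame gives the same invariant.
1. H is where the line through M parallel to WT meets line YT ⇒ H = (1/2, 1/2)
2. Z is where the line through T parallel to HW meets line YW ⇒ Z = (5, 8)
2·[WZH] = 3, 2·[MTY] = -1
[WZH]:[MTY] = 3:-1 = -3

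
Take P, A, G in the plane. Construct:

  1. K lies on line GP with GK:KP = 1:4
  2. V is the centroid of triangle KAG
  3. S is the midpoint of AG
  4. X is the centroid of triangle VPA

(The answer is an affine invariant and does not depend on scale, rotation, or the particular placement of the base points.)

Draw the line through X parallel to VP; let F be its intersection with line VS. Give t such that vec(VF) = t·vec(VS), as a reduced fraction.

t = 3/2

Assign P = (0, 0), A = (1, 0), G = (0, 1) — the answer is frame-independent, so this choice is without loss of generality.
1. K lies on line GP with GK:KP = 1:4 ⇒ K = (0, 4/5)
2. V is the centroid of triangle KAG ⇒ V = (1/3, 3/5)
3. S is the midpoint of AG ⇒ S = (1/2, 1/2)
4. X is the centroid of triangle VPA ⇒ X = (4/9, 1/5)
through X parallel to VP: direction (-1/3, -3/5); meets VS at F = (7/12, 9/20)
F = V + t·(S−V) with t = 3/2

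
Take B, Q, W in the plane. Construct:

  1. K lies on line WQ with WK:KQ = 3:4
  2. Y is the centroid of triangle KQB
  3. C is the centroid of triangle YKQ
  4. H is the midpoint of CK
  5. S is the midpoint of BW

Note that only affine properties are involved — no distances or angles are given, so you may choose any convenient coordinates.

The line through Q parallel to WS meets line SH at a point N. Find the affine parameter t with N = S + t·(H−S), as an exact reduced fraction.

Work in coordinates with B = (0, 0), Q = (1, 0), W = (0, 1).
1. K lies on line WQ with WK:KQ = 3:4 ⇒ K = (3/7, 4/7)
2. Y is the centroid of triangle KQB ⇒ Y = (10/21, 4/21)
3. C is the centroid of triangle YKQ ⇒ C = (40/63, 16/63)
4. H is the midpoint of CK ⇒ H = (67/126, 26/63)
5. S is the midpoint of BW ⇒ S = (0, 1/2)
through Q parallel to WS: direction (0, -1/2); meets SH at N = (1, 45/134)
N = S + t·(H−S) with t = 126/67

t = 126/67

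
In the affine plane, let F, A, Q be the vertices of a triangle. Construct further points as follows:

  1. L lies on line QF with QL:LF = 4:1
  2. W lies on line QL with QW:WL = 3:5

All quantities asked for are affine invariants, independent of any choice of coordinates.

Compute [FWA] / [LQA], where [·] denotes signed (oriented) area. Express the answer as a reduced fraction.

Work in coordinates with F = (0, 0), A = (1, 0), Q = (0, 1).
1. L lies on line QF with QL:LF = 4:1 ⇒ L = (0, 1/5)
2. W lies on line QL with QW:WL = 3:5 ⇒ W = (0, 7/10)
2·[FWA] = -7/10, 2·[LQA] = -4/5
[FWA]:[LQA] = -7/10:-4/5 = 7/8

[FWA]:[LQA] = 7/8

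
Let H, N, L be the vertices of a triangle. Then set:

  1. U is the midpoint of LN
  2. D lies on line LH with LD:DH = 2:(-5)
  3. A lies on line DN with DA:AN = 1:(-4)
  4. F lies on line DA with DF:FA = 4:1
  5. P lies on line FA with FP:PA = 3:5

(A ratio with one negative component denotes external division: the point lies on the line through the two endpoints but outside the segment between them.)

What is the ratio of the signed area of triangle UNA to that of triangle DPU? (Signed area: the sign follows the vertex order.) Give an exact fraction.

Work in coordinates with H = (0, 0), N = (1, 0), L = (0, 1).
1. U is the midpoint of LN ⇒ U = (1/2, 1/2)
2. D lies on line LH with LD:DH = 2:(-5) ⇒ D = (0, 5/3)
3. A lies on line DN with DA:AN = 1:(-4) ⇒ A = (-1/3, 20/9)
4. F lies on line DA with DF:FA = 4:1 ⇒ F = (-4/15, 19/9)
5. P lies on line FA with FP:PA = 3:5 ⇒ P = (-7/24, 155/72)
2·[UNA] = 4/9, 2·[DPU] = 7/72
[UNA]:[DPU] = 4/9:7/72 = 32/7

[UNA]:[DPU] = 32/7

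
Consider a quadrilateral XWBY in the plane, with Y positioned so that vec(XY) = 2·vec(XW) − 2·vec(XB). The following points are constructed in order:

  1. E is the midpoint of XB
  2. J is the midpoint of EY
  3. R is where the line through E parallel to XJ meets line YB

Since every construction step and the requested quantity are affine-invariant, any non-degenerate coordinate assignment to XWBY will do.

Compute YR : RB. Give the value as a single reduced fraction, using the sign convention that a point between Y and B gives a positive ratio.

YR:RB = 2

Choose coordinates X = (0, 0), W = (1, 0), B = (0, 1), Y = (2, -2).
1. E is the midpoint of XB ⇒ E = (0, 1/2)
2. J is the midpoint of EY ⇒ J = (1, -3/4)
3. R is where the line through E parallel to XJ meets line YB ⇒ R = (2/3, 0)
R = Y + t·(B−Y) with t = 2/3, so YR:RB = t:(1−t) = 2/3:1/3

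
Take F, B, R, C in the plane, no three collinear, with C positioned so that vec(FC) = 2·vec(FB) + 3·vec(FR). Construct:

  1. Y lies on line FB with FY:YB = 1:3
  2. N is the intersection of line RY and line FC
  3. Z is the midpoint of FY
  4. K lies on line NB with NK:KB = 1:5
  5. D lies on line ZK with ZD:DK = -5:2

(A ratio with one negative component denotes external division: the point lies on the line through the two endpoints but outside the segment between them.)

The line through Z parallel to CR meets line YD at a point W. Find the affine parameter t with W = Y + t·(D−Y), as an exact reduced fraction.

t = 11/16

Assign F = (0, 0), B = (1, 0), R = (0, 1), C = (2, 3) — the answer is frame-independent, so this choice is without loss of generality.
1. Y lies on line FB with FY:YB = 1:3 ⇒ Y = (1/4, 0)
2. N is the intersection of line RY and line FC ⇒ N = (2/11, 3/11)
3. Z is the midpoint of FY ⇒ Z = (1/8, 0)
4. K lies on line NB with NK:KB = 1:5 ⇒ K = (7/22, 5/22)
5. D lies on line ZK with ZD:DK = -5:2 ⇒ D = (59/132, 25/66)
through Z parallel to CR: direction (-2, -2); meets YD at W = (37/96, 25/96)
W = Y + t·(D−Y) with t = 11/16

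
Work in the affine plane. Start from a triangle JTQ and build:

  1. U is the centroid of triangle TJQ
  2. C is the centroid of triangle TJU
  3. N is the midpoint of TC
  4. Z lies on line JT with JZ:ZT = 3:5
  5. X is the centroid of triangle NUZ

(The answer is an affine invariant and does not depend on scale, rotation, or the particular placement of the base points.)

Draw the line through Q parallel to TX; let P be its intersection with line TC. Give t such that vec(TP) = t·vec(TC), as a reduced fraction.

t = -85/3

Work in coordinates with J = (0, 0), T = (1, 0), Q = (0, 1).
1. U is the centroid of triangle TJQ ⇒ U = (1/3, 1/3)
2. C is the centroid of triangle TJU ⇒ C = (4/9, 1/9)
3. N is the midpoint of TC ⇒ N = (13/18, 1/18)
4. Z lies on line JT with JZ:ZT = 3:5 ⇒ Z = (3/8, 0)
5. X is the centroid of triangle NUZ ⇒ X = (103/216, 7/54)
through Q parallel to TX: direction (-113/216, 7/54); meets TC at P = (452/27, -85/27)
P = T + t·(C−T) with t = -85/3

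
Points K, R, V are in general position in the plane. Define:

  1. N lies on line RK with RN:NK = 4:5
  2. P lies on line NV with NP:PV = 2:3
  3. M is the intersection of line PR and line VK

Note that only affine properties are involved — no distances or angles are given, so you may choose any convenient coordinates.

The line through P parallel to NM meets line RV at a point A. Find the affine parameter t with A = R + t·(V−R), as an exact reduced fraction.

t = 4

Assign K = (0, 0), R = (1, 0), V = (0, 1) — the answer is frame-independent, so this choice is without loss of generality.
1. N lies on line RK with RN:NK = 4:5 ⇒ N = (5/9, 0)
2. P lies on line NV with NP:PV = 2:3 ⇒ P = (1/3, 2/5)
3. M is the intersection of line PR and line VK ⇒ M = (0, 3/5)
through P parallel to NM: direction (-5/9, 3/5); meets RV at A = (-3, 4)
A = R + t·(V−R) with t = 4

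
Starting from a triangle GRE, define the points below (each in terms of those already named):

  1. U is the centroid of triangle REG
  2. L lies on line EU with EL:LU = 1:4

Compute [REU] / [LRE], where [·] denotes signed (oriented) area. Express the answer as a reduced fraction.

Set G = (0, 0), R = (1, 0), E = (0, 1); any affine frame gives the same invariant.
1. U is the centroid of triangle REG ⇒ U = (1/3, 1/3)
2. L lies on line EU with EL:LU = 1:4 ⇒ L = (1/15, 13/15)
2·[REU] = 1/3, 2·[LRE] = 1/15
[REU]:[LRE] = 1/3:1/15 = 5

[REU]:[LRE] = 5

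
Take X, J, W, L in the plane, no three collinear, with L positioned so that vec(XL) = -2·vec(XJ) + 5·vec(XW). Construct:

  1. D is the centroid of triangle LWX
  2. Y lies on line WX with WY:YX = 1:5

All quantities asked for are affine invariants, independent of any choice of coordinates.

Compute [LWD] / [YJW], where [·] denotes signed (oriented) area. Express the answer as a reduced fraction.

[LWD]:[YJW] = -4

Assign X = (0, 0), J = (1, 0), W = (0, 1), L = (-2, 5) — the answer is frame-independent, so this choice is without loss of generality.
1. D is the centroid of triangle LWX ⇒ D = (-2/3, 2)
2. Y lies on line WX with WY:YX = 1:5 ⇒ Y = (0, 5/6)
2·[LWD] = -2/3, 2·[YJW] = 1/6
[LWD]:[YJW] = -2/3:1/6 = -4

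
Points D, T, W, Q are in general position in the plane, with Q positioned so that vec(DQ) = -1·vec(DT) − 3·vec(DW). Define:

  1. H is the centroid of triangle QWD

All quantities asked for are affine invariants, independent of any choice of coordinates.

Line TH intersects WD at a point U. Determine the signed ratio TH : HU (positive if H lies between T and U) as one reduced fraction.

Work in coordinates with D = (0, 0), T = (1, 0), W = (0, 1), Q = (-1, -3).
1. H is the centroid of triangle QWD ⇒ H = (-1/3, -2/3)
line TH meets WD at U = (0, -1/2)
H = T + t·(U−T) with t = 4/3, so TH:HU = 4/3:-1/3

TH:HU = -4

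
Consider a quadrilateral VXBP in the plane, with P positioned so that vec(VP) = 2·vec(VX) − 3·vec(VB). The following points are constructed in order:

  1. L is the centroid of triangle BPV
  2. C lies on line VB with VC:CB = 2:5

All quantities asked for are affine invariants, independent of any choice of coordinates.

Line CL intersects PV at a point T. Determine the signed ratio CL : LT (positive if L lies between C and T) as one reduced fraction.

CL:LT = -1/7

Work in coordinates with V = (0, 0), X = (1, 0), B = (0, 1), P = (2, -3).
1. L is the centroid of triangle BPV ⇒ L = (2/3, -2/3)
2. C lies on line VB with VC:CB = 2:5 ⇒ C = (0, 2/7)
line CL meets PV at T = (-4, 6)
L = C + t·(T−C) with t = -1/6, so CL:LT = -1/6:7/6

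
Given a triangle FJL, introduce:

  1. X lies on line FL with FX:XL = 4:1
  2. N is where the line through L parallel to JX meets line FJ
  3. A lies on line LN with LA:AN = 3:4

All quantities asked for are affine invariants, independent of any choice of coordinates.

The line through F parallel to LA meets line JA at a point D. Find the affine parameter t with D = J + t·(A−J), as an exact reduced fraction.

t = -4

Set F = (0, 0), J = (1, 0), L = (0, 1); any affine frame gives the same invariant.
1. X lies on line FL with FX:XL = 4:1 ⇒ X = (0, 4/5)
2. N is where the line through L parallel to JX meets line FJ ⇒ N = (5/4, 0)
3. A lies on line LN with LA:AN = 3:4 ⇒ A = (15/28, 4/7)
through F parallel to LA: direction (15/28, -3/7); meets JA at D = (20/7, -16/7)
D = J + t·(A−J) with t = -4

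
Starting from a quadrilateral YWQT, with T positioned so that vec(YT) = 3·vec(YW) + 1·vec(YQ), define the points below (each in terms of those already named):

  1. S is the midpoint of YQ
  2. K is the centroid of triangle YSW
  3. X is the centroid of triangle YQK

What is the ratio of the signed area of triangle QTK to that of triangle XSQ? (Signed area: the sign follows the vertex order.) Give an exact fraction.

[QTK]:[XSQ] = 45

Assign Y = (0, 0), W = (1, 0), Q = (0, 1), T = (3, 1) — the answer is frame-independent, so this choice is without loss of generality.
1. S is the midpoint of YQ ⇒ S = (0, 1/2)
2. K is the centroid of triangle YSW ⇒ K = (1/3, 1/6)
3. X is the centroid of triangle YQK ⇒ X = (1/9, 7/18)
2·[QTK] = -5/2, 2·[XSQ] = -1/18
[QTK]:[XSQ] = -5/2:-1/18 = 45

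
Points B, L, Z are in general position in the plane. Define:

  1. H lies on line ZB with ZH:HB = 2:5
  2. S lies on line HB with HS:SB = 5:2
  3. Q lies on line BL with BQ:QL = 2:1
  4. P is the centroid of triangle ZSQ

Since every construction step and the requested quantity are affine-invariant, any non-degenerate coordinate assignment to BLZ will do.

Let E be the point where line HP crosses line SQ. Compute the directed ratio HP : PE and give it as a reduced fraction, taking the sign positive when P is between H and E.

HP:PE = 12/13

Assign B = (0, 0), L = (1, 0), Z = (0, 1) — the answer is frame-independent, so this choice is without loss of generality.
1. H lies on line ZB with ZH:HB = 2:5 ⇒ H = (0, 5/7)
2. S lies on line HB with HS:SB = 5:2 ⇒ S = (0, 10/49)
3. Q lies on line BL with BQ:QL = 2:1 ⇒ Q = (2/3, 0)
4. P is the centroid of triangle ZSQ ⇒ P = (2/9, 59/147)
line HP meets SQ at E = (25/54, 55/882)
P = H + t·(E−H) with t = 12/25, so HP:PE = 12/25:13/25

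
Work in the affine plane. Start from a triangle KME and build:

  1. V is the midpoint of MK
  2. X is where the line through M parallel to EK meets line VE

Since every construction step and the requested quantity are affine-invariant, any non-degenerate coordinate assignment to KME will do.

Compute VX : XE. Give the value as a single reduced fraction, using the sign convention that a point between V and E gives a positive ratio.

Set K = (0, 0), M = (1, 0), E = (0, 1); any affine frame gives the same invariant.
1. V is the midpoint of MK ⇒ V = (1/2, 0)
2. X is where the line through M parallel to EK meets line VE ⇒ X = (1, -1)
X = V + t·(E−V) with t = -1, so VX:XE = t:(1−t) = -1:2

VX:XE = -1/2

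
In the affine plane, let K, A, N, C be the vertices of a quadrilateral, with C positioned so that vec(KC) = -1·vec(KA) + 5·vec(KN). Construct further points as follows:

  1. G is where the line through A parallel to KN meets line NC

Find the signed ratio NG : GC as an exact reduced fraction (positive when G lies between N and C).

Assign K = (0, 0), A = (1, 0), N = (0, 1), C = (-1, 5) — the answer is frame-independent, so this choice is without loss of generality.
1. G is where the line through A parallel to KN meets line NC ⇒ G = (1, -3)
G = N + t·(C−N) with t = -1, so NG:GC = t:(1−t) = -1:2

NG:GC = -1/2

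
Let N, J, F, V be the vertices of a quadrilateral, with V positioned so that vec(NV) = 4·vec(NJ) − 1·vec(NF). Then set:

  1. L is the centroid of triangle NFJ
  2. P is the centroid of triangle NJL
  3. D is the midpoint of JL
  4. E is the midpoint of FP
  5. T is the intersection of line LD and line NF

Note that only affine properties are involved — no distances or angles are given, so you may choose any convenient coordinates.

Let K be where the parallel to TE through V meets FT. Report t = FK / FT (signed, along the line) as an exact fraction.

Set N = (0, 0), J = (1, 0), F = (0, 1), V = (4, -1); any affine frame gives the same invariant.
1. L is the centroid of triangle NFJ ⇒ L = (1/3, 1/3)
2. P is the centroid of triangle NJL ⇒ P = (4/9, 1/9)
3. D is the midpoint of JL ⇒ D = (2/3, 1/6)
4. E is the midpoint of FP ⇒ E = (2/9, 5/9)
5. T is the intersection of line LD and line NF ⇒ T = (0, 1/2)
through V parallel to TE: direction (2/9, 1/18); meets FT at K = (0, -2)
K = F + t·(T−F) with t = 6

t = 6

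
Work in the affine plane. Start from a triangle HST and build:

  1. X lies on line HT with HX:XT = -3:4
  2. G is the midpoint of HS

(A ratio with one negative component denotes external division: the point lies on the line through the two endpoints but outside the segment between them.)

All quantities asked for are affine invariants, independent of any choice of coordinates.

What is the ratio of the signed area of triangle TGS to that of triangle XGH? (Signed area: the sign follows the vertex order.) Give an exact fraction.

[TGS]:[XGH] = 1/3

Assign H = (0, 0), S = (1, 0), T = (0, 1) — the answer is frame-independent, so this choice is without loss of generality.
1. X lies on line HT with HX:XT = -3:4 ⇒ X = (0, -3)
2. G is the midpoint of HS ⇒ G = (1/2, 0)
2·[TGS] = 1/2, 2·[XGH] = 3/2
[TGS]:[XGH] = 1/2:3/2 = 1/3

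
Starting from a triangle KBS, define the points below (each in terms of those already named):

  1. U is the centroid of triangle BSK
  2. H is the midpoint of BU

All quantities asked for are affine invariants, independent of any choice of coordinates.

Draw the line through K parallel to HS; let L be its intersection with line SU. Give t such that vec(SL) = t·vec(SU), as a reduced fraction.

t = 4

Set K = (0, 0), B = (1, 0), S = (0, 1); any affine frame gives the same invariant.
1. U is the centroid of triangle BSK ⇒ U = (1/3, 1/3)
2. H is the midpoint of BU ⇒ H = (2/3, 1/6)
through K parallel to HS: direction (-2/3, 5/6); meets SU at L = (4/3, -5/3)
L = S + t·(U−S) with t = 4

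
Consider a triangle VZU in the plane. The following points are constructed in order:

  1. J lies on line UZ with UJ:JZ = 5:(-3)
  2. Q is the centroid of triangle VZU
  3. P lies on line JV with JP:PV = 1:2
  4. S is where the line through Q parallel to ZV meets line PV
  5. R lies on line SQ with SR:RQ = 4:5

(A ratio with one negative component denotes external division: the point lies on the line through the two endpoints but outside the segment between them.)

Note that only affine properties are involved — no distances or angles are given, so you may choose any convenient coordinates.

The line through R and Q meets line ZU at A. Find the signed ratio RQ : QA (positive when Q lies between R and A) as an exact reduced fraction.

RQ:QA = 40/27

Assign V = (0, 0), Z = (1, 0), U = (0, 1) — the answer is frame-independent, so this choice is without loss of generality.
1. J lies on line UZ with UJ:JZ = 5:(-3) ⇒ J = (5/2, -3/2)
2. Q is the centroid of triangle VZU ⇒ Q = (1/3, 1/3)
3. P lies on line JV with JP:PV = 1:2 ⇒ P = (5/3, -1)
4. S is where the line through Q parallel to ZV meets line PV ⇒ S = (-5/9, 1/3)
5. R lies on line SQ with SR:RQ = 4:5 ⇒ R = (-13/81, 1/3)
line RQ meets ZU at A = (2/3, 1/3)
Q = R + t·(A−R) with t = 40/67, so RQ:QA = 40/67:27/67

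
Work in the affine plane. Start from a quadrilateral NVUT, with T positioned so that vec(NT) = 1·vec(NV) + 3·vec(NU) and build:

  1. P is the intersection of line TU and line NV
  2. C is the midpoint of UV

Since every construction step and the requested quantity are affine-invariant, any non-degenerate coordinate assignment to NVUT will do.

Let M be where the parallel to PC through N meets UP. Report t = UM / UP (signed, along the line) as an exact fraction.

Set N = (0, 0), V = (1, 0), U = (0, 1), T = (1, 3); any affine frame gives the same invariant.
1. P is the intersection of line TU and line NV ⇒ P = (-1/2, 0)
2. C is the midpoint of UV ⇒ C = (1/2, 1/2)
through N parallel to PC: direction (1, 1/2); meets UP at M = (-2/3, -1/3)
M = U + t·(P−U) with t = 4/3

t = 4/3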